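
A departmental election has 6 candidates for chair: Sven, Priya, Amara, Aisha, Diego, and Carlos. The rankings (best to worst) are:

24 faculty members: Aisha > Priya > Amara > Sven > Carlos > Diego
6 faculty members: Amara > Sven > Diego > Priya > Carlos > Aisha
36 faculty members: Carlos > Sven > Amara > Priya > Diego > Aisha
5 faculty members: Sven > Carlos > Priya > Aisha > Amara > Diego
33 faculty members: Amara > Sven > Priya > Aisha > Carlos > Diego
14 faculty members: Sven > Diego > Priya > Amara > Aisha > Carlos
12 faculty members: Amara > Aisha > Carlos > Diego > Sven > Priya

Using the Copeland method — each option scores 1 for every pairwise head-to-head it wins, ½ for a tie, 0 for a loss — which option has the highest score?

Amara

Sven: beats Priya, Aisha, Diego, and Carlos; loses to Amara → score 4.
Priya: beats Aisha, Diego, and Carlos; loses to Sven and Amara → score 3.
Amara: beats Sven, Priya, Aisha, Diego, and Carlos → score 5.
Aisha: beats Diego and Carlos; loses to Sven, Priya, and Amara → score 2.
Diego: loses to Sven, Priya, Amara, Aisha, and Carlos → score 0.
Carlos: beats Diego; loses to Sven, Priya, Amara, and Aisha → score 1.
Amara has the best pairwise record.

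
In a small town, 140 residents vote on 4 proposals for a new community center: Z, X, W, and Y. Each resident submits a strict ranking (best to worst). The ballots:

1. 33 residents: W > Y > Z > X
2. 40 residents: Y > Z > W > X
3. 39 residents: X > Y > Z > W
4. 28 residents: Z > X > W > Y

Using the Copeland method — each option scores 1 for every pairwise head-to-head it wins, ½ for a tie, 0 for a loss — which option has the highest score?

Z: beats X and W; loses to Y → score 2.
X: loses to Z, W, and Y → score 0.
W: beats X; loses to Z and Y → score 1.
Y: beats Z, X, and W → score 3.
Y has the best pairwise record.

Y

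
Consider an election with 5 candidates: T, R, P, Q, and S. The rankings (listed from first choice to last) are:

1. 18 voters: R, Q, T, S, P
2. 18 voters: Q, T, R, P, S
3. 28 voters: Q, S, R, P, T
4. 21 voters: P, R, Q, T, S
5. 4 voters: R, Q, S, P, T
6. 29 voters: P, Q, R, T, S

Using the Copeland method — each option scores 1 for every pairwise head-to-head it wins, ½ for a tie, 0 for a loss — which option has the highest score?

T: beats S; loses to R, P, and Q → score 1.
R: beats T, P, and S; loses to Q → score 3.
P: beats T and S; loses to R and Q → score 2.
Q: beats T, R, P, and S → score 4.
S: loses to T, R, P, and Q → score 0.
Q has the best pairwise record.

Q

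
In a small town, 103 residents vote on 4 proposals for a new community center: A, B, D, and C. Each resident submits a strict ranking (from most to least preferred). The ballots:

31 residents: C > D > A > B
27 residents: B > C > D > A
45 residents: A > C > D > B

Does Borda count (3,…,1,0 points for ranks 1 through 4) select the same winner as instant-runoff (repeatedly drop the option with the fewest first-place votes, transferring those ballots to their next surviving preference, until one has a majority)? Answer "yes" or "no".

yes

Borda — scores: A 166, B 81, D 134, C 237. Winner: C.
Instant-runoff — R1 A 45, B 27, D 0, C 31 (D out); R2 A 45, B 27, C 31 (B out); R3 A 45, C 58 (C winner). Winner: C.
The two methods agree.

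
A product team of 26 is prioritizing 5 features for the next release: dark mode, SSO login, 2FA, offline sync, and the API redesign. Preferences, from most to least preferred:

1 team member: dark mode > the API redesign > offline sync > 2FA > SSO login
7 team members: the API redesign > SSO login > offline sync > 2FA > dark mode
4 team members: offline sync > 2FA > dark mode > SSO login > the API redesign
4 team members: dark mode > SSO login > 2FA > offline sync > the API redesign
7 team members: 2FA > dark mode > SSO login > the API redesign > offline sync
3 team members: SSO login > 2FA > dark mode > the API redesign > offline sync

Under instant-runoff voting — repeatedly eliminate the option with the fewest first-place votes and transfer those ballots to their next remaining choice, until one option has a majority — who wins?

2FA

Round 1: dark mode 5, SSO login 3, 2FA 7, offline sync 4, the API redesign 7. Eliminate SSO login.
Round 2: dark mode 5, 2FA 10, offline sync 4, the API redesign 7. Eliminate offline sync.
Round 3: dark mode 5, 2FA 14, the API redesign 7. 2FA has a majority.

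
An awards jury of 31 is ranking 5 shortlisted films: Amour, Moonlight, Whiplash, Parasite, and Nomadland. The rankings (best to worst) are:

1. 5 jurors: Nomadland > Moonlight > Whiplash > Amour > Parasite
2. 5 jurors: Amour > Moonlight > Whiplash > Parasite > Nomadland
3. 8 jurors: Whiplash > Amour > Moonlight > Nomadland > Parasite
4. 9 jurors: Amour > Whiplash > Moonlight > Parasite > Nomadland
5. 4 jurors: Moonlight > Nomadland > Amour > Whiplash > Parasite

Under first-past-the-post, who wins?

Amour

First-place votes: Amour 14, Moonlight 4, Whiplash 8, Parasite 0, Nomadland 5.
Amour has the most first-place votes.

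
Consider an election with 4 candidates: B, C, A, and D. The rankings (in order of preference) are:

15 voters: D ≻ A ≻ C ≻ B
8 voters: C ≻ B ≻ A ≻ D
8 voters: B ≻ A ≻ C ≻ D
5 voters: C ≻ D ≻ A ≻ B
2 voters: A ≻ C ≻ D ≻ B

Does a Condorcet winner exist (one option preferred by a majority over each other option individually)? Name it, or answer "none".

Checking pairwise contests:
C beats B 30–8.
A beats C 25–13.
D beats A 20–18.
C beats D 23–15.
Every option loses at least one head-to-head, so there is no Condorcet winner.

none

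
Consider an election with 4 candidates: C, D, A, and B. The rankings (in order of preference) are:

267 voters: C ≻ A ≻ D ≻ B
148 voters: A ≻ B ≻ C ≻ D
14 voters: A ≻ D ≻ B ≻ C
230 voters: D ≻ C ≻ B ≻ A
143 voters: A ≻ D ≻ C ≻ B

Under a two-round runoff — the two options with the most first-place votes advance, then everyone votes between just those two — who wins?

Round 1 first-place votes: C 267, D 230, A 305, B 0.
A and C advance.
Runoff: A is preferred to C by 305 voters; C by 497.
C wins the runoff.

C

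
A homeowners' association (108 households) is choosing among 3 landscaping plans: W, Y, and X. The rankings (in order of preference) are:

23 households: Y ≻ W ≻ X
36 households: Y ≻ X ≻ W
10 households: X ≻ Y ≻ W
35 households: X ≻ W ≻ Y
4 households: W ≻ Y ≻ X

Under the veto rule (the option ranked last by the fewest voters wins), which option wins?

Last-place votes: W 46, Y 35, X 27.
X is ranked last by the fewest voters, so X wins.

X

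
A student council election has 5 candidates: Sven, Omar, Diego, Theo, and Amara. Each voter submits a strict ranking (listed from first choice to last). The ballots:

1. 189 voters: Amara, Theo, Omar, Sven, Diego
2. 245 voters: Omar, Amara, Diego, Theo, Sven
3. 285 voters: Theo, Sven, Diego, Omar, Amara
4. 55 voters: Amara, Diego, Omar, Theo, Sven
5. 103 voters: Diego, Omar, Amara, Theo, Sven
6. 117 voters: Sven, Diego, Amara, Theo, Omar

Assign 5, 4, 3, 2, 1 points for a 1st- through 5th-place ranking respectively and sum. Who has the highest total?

Theo

Sven: 189·2 + 245·1 + 285·4 + 55·1 + 103·1 + 117·5 = 2506
Omar: 189·3 + 245·5 + 285·2 + 55·3 + 103·4 + 117·1 = 3056
Diego: 189·1 + 245·3 + 285·3 + 55·4 + 103·5 + 117·4 = 2982
Theo: 189·4 + 245·2 + 285·5 + 55·2 + 103·2 + 117·2 = 3221
Amara: 189·5 + 245·4 + 285·1 + 55·5 + 103·3 + 117·3 = 3145
Theo has the highest Borda score (3221).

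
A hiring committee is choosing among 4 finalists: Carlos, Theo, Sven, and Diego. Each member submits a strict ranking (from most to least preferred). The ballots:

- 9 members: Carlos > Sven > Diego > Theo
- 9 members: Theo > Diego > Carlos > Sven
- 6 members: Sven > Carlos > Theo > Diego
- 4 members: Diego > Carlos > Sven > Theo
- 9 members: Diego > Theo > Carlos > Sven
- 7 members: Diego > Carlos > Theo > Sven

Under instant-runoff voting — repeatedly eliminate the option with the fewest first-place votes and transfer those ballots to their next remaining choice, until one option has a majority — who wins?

Diego

Round 1: Carlos 9, Theo 9, Sven 6, Diego 20. Eliminate Sven.
Round 2: Carlos 15, Theo 9, Diego 20. Eliminate Theo.
Round 3: Carlos 15, Diego 29. Diego has a majority.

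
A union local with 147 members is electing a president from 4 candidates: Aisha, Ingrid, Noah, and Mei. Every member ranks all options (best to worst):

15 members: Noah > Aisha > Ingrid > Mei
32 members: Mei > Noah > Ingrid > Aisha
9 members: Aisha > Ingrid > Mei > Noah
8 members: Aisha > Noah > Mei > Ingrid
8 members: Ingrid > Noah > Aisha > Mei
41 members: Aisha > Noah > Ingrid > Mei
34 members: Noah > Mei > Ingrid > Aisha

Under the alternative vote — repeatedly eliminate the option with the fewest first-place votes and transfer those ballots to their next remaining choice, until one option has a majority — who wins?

Noah

Round 1: Aisha 58, Ingrid 8, Noah 49, Mei 32. Eliminate Ingrid.
Round 2: Aisha 58, Noah 57, Mei 32. Eliminate Mei.
Round 3: Aisha 58, Noah 89. Noah has a majority.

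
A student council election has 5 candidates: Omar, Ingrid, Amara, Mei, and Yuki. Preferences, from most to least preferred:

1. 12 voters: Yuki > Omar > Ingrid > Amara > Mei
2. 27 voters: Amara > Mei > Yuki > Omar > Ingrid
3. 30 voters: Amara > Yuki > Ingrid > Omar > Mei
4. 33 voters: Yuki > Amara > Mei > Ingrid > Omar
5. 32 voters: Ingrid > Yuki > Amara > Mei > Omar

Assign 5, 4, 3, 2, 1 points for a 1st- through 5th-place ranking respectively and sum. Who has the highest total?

Yuki

Omar: 12·4 + 27·2 + 30·2 + 33·1 + 32·1 = 227
Ingrid: 12·3 + 27·1 + 30·3 + 33·2 + 32·5 = 379
Amara: 12·2 + 27·5 + 30·5 + 33·4 + 32·3 = 537
Mei: 12·1 + 27·4 + 30·1 + 33·3 + 32·2 = 313
Yuki: 12·5 + 27·3 + 30·4 + 33·5 + 32·4 = 554
Yuki has the highest Borda score (554).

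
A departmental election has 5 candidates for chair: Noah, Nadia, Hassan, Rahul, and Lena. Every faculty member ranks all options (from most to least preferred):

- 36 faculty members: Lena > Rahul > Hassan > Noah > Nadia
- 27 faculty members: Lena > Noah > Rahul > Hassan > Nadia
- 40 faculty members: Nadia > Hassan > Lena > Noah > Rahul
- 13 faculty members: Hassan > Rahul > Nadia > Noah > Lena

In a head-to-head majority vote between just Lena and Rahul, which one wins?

Voters preferring Lena to Rahul: 103; preferring Rahul to Lena: 13.
Lena wins the head-to-head.

Lena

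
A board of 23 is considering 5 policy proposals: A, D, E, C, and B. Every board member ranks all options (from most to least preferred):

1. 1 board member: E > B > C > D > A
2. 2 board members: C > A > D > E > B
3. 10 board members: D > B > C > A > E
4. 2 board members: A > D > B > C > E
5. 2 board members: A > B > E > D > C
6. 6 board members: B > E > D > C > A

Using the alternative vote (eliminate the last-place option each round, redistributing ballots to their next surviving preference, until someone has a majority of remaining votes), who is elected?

Round 1: A 4, D 10, E 1, C 2, B 6. Eliminate E.
Round 2: A 4, D 10, C 2, B 7. Eliminate C.
Round 3: A 6, D 10, B 7. Eliminate A.
Round 4: D 14, B 9. D has a majority.

D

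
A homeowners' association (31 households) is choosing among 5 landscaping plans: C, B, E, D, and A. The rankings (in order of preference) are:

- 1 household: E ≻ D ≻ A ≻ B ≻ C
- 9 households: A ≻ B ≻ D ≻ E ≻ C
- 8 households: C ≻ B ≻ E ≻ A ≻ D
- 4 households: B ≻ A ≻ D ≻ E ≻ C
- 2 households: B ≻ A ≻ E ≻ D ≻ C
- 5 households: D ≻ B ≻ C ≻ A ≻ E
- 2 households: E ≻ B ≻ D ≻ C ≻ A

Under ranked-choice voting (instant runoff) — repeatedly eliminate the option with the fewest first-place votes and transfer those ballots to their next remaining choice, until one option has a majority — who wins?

B

Round 1: C 8, B 6, E 3, D 5, A 9. Eliminate E.
Round 2: C 8, B 8, D 6, A 9. Eliminate D.
Round 3: C 8, B 13, A 10. Eliminate C.
Round 4: B 21, A 10. B has a majority.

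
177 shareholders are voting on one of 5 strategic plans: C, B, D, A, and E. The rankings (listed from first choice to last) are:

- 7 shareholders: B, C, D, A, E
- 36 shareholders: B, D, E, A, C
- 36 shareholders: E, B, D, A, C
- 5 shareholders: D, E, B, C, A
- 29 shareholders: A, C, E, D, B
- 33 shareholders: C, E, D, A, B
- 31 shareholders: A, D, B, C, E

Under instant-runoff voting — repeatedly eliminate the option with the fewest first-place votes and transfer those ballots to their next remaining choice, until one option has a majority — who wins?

E

Round 1: C 33, B 43, D 5, A 60, E 36. Eliminate D.
Round 2: C 33, B 43, A 60, E 41. Eliminate C.
Round 3: B 43, A 60, E 74. Eliminate B.
Round 4: A 67, E 110. E has a majority.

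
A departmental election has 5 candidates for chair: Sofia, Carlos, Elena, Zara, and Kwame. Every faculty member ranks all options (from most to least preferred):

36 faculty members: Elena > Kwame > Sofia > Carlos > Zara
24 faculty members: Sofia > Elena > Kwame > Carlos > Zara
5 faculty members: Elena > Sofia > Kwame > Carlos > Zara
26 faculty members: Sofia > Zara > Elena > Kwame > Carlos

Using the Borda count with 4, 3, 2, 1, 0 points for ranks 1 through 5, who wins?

Elena

Sofia: 36·2 + 24·4 + 5·3 + 26·4 = 287
Carlos: 36·1 + 24·1 + 5·1 + 26·0 = 65
Elena: 36·4 + 24·3 + 5·4 + 26·2 = 288
Zara: 36·0 + 24·0 + 5·0 + 26·3 = 78
Kwame: 36·3 + 24·2 + 5·2 + 26·1 = 192
Elena has the highest Borda score (288).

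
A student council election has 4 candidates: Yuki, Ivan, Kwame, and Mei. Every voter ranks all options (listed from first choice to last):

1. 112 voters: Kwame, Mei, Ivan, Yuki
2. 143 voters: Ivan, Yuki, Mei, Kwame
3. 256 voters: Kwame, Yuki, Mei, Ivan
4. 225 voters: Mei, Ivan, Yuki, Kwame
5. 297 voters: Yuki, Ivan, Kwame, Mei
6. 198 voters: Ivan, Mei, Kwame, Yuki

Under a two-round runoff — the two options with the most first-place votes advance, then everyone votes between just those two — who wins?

Ivan

Round 1 first-place votes: Yuki 297, Ivan 341, Kwame 368, Mei 225.
Kwame and Ivan advance.
Runoff: Kwame is preferred to Ivan by 368 voters; Ivan by 863.
Ivan wins the runoff.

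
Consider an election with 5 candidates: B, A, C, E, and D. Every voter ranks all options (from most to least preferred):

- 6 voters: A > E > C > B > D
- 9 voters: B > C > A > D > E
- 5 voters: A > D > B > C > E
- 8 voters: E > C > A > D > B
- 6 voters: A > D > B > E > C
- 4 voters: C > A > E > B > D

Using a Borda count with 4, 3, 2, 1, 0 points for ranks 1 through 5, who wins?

A

B: 6·1 + 9·4 + 5·2 + 8·0 + 6·2 + 4·1 = 68
A: 6·4 + 9·2 + 5·4 + 8·2 + 6·4 + 4·3 = 114
C: 6·2 + 9·3 + 5·1 + 8·3 + 6·0 + 4·4 = 84
E: 6·3 + 9·0 + 5·0 + 8·4 + 6·1 + 4·2 = 64
D: 6·0 + 9·1 + 5·3 + 8·1 + 6·3 + 4·0 = 50
A has the highest Borda score (114).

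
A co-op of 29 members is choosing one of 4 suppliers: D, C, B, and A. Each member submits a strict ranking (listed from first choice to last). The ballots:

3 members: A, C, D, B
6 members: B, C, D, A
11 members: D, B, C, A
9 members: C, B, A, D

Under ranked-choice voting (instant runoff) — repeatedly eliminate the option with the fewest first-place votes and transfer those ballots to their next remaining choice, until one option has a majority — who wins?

C

Round 1: D 11, C 9, B 6, A 3. Eliminate A.
Round 2: D 11, C 12, B 6. Eliminate B.
Round 3: D 11, C 18. C has a majority.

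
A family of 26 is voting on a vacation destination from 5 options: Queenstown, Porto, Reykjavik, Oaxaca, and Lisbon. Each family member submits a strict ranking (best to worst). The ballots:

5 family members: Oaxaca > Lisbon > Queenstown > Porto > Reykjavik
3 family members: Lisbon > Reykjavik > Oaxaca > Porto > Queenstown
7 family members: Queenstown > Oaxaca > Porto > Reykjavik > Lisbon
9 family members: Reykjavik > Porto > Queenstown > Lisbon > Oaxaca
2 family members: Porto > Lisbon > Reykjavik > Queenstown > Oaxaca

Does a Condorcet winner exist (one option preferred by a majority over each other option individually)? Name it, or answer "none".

none

Checking pairwise contests:
Porto beats Queenstown 14–12.
Oaxaca beats Porto 15–11.
Porto beats Reykjavik 14–12.
Queenstown beats Oaxaca 18–8.
Queenstown beats Lisbon 16–10.
Every option loses at least one head-to-head, so there is no Condorcet winner.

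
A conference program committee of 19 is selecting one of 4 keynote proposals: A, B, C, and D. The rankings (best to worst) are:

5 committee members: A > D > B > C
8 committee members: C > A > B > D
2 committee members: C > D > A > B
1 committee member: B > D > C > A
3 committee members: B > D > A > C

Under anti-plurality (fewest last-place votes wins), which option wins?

A

Last-place votes: A 1, B 2, C 8, D 8.
A is ranked last by the fewest voters, so A wins.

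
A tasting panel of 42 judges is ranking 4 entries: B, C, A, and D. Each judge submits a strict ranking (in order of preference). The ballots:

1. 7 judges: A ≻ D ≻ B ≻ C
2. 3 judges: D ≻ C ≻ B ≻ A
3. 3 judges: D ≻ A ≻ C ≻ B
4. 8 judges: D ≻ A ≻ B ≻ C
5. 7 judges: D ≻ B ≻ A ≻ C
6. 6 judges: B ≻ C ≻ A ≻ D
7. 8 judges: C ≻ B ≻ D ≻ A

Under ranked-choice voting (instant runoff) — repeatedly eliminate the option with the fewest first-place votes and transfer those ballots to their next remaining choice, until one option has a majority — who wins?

Round 1: B 6, C 8, A 7, D 21. Eliminate B.
Round 2: C 14, A 7, D 21. Eliminate A.
Round 3: C 14, D 28. D has a majority.

D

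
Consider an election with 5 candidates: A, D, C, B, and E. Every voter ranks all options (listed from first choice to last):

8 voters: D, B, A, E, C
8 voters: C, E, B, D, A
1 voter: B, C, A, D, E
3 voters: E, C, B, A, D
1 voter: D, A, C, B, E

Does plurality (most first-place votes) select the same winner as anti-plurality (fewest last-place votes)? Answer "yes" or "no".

no

Plurality — first-place votes: A 0, D 9, C 8, B 1, E 3. Winner: D.
Anti-plurality — last-place votes: A 8, D 3, C 8, B 0, E 2. Winner: B.
The two methods disagree.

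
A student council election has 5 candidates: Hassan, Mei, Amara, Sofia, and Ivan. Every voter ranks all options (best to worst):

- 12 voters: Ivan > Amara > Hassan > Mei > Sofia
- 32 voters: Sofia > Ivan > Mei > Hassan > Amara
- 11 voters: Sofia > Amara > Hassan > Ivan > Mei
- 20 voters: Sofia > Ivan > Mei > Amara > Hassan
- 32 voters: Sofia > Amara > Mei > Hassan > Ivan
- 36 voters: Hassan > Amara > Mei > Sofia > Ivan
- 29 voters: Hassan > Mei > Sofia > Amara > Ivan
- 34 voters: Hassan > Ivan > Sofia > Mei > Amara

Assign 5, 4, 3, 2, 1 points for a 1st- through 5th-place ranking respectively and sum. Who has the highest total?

Hassan: 12·3 + 32·2 + 11·3 + 20·1 + 32·2 + 36·5 + 29·5 + 34·5 = 712
Mei: 12·2 + 32·3 + 11·1 + 20·3 + 32·3 + 36·3 + 29·4 + 34·2 = 579
Amara: 12·4 + 32·1 + 11·4 + 20·2 + 32·4 + 36·4 + 29·2 + 34·1 = 528
Sofia: 12·1 + 32·5 + 11·5 + 20·5 + 32·5 + 36·2 + 29·3 + 34·3 = 748
Ivan: 12·5 + 32·4 + 11·2 + 20·4 + 32·1 + 36·1 + 29·1 + 34·4 = 523
Sofia has the highest Borda score (748).

Sofia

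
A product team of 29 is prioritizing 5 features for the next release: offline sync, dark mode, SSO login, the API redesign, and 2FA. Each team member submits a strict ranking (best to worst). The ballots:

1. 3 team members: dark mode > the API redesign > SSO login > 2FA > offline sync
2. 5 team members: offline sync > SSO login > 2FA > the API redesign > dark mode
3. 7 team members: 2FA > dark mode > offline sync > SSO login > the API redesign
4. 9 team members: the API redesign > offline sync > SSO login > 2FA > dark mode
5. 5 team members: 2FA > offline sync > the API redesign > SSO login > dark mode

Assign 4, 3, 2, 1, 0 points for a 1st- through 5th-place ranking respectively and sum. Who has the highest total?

offline sync

offline sync: 3·0 + 5·4 + 7·2 + 9·3 + 5·3 = 76
dark mode: 3·4 + 5·0 + 7·3 + 9·0 + 5·0 = 33
SSO login: 3·2 + 5·3 + 7·1 + 9·2 + 5·1 = 51
the API redesign: 3·3 + 5·1 + 7·0 + 9·4 + 5·2 = 60
2FA: 3·1 + 5·2 + 7·4 + 9·1 + 5·4 = 70
offline sync has the highest Borda score (76).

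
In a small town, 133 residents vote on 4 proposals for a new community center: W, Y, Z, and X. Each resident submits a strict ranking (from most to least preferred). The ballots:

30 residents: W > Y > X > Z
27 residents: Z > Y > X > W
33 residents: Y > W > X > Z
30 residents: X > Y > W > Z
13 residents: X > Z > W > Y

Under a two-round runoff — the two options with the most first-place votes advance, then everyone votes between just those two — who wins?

Y

Round 1 first-place votes: W 30, Y 33, Z 27, X 43.
X and Y advance.
Runoff: X is preferred to Y by 43 voters; Y by 90.
Y wins the runoff.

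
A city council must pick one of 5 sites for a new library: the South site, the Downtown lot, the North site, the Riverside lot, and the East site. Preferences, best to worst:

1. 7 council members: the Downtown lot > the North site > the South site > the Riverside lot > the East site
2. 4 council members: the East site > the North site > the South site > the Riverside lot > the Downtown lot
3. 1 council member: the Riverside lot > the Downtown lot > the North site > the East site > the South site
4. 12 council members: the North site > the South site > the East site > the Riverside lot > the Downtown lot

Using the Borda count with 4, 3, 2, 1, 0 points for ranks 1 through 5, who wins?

the North site

the South site: 7·2 + 4·2 + 1·0 + 12·3 = 58
the Downtown lot: 7·4 + 4·0 + 1·3 + 12·0 = 31
the North site: 7·3 + 4·3 + 1·2 + 12·4 = 83
the Riverside lot: 7·1 + 4·1 + 1·4 + 12·1 = 27
the East site: 7·0 + 4·4 + 1·1 + 12·2 = 41
the North site has the highest Borda score (83).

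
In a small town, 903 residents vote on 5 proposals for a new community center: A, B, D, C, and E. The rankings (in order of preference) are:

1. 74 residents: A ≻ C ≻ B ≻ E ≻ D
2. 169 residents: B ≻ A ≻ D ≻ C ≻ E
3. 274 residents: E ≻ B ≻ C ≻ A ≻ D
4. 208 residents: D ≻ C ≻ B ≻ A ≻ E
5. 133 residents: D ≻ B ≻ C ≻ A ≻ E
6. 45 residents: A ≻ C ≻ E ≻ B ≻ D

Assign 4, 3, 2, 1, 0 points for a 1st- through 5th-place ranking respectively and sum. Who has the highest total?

B

A: 74·4 + 169·3 + 274·1 + 208·1 + 133·1 + 45·4 = 1598
B: 74·2 + 169·4 + 274·3 + 208·2 + 133·3 + 45·1 = 2506
D: 74·0 + 169·2 + 274·0 + 208·4 + 133·4 + 45·0 = 1702
C: 74·3 + 169·1 + 274·2 + 208·3 + 133·2 + 45·3 = 1964
E: 74·1 + 169·0 + 274·4 + 208·0 + 133·0 + 45·2 = 1260
B has the highest Borda score (2506).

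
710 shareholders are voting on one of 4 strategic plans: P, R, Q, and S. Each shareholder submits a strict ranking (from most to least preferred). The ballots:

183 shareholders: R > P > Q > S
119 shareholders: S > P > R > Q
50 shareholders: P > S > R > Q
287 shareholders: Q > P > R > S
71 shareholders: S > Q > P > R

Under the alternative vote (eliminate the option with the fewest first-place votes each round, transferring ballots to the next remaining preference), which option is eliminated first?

P

Round 1: P 50, R 183, Q 287, S 190. Eliminate P.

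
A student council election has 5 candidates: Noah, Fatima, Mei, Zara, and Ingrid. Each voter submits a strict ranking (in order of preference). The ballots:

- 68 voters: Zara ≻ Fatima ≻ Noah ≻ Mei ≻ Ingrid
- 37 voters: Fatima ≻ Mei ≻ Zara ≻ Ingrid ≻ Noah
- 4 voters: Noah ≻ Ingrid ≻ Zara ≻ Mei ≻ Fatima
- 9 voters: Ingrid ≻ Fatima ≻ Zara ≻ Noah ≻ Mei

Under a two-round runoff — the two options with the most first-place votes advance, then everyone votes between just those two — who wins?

Zara

Round 1 first-place votes: Noah 4, Fatima 37, Mei 0, Zara 68, Ingrid 9.
Zara and Fatima advance.
Runoff: Zara is preferred to Fatima by 72 voters; Fatima by 46.
Zara wins the runoff.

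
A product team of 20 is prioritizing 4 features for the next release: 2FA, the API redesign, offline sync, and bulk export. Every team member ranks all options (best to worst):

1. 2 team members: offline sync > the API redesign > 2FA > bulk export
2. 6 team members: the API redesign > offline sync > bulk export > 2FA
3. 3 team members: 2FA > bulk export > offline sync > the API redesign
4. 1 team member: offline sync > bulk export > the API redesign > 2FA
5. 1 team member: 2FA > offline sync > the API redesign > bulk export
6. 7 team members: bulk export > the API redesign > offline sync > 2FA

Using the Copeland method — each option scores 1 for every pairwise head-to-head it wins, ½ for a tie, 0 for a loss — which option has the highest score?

bulk export

2FA: loses to the API redesign, offline sync, and bulk export → score 0.
the API redesign: beats 2FA and offline sync; loses to bulk export → score 2.
offline sync: beats 2FA; ties bulk export; loses to the API redesign → score 1.5.
bulk export: beats 2FA and the API redesign; ties offline sync → score 2.5.
bulk export has the best pairwise record.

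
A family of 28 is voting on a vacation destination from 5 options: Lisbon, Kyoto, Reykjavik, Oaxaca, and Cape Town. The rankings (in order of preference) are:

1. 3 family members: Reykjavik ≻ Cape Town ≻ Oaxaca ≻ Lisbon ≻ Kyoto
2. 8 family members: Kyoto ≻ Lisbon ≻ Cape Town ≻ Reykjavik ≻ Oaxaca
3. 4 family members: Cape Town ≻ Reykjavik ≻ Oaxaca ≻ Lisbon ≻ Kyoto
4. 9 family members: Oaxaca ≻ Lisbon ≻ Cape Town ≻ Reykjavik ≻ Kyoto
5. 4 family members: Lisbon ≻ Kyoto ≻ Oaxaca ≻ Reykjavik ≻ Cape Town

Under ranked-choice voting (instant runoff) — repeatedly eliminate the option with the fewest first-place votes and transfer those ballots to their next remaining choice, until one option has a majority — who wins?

Round 1: Lisbon 4, Kyoto 8, Reykjavik 3, Oaxaca 9, Cape Town 4. Eliminate Reykjavik.
Round 2: Lisbon 4, Kyoto 8, Oaxaca 9, Cape Town 7. Eliminate Lisbon.
Round 3: Kyoto 12, Oaxaca 9, Cape Town 7. Eliminate Cape Town.
Round 4: Kyoto 12, Oaxaca 16. Oaxaca has a majority.

Oaxaca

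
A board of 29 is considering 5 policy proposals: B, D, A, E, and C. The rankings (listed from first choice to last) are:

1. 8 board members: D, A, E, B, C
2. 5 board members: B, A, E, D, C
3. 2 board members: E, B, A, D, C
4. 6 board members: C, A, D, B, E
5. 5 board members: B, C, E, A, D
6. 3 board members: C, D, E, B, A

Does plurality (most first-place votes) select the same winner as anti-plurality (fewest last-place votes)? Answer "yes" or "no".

yes

Plurality — first-place votes: B 10, D 8, A 0, E 2, C 9. Winner: B.
Anti-plurality — last-place votes: B 0, D 5, A 3, E 6, C 15. Winner: B.
The two methods agree.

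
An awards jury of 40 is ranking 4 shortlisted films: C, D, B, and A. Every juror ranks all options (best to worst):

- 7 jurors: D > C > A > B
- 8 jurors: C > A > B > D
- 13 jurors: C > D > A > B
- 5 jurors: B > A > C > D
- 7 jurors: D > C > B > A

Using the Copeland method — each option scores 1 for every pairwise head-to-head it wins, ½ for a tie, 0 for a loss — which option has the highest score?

C: beats D, B, and A → score 3.
D: beats B and A; loses to C → score 2.
B: loses to C, D, and A → score 0.
A: beats B; loses to C and D → score 1.
C has the best pairwise record.

C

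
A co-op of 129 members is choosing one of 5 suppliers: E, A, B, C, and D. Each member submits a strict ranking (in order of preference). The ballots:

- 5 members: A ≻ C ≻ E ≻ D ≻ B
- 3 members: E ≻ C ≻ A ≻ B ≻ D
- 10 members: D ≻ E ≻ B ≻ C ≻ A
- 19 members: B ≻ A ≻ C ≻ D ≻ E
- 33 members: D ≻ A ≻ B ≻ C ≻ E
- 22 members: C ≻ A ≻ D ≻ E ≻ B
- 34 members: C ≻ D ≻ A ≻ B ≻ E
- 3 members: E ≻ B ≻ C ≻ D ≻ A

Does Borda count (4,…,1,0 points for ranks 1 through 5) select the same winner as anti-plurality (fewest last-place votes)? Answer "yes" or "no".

Borda — scores: E 86, A 316, B 208, C 335, D 345. Winner: D.
Anti-plurality — last-place votes: E 86, A 13, B 27, C 0, D 3. Winner: C.
The two methods disagree.

no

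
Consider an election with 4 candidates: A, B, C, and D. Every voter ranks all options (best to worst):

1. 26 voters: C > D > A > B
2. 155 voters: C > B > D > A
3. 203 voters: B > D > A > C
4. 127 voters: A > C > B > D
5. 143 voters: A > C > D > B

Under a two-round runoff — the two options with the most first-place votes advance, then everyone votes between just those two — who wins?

B

Round 1 first-place votes: A 270, B 203, C 181, D 0.
A and B advance.
Runoff: A is preferred to B by 296 voters; B by 358.
B wins the runoff.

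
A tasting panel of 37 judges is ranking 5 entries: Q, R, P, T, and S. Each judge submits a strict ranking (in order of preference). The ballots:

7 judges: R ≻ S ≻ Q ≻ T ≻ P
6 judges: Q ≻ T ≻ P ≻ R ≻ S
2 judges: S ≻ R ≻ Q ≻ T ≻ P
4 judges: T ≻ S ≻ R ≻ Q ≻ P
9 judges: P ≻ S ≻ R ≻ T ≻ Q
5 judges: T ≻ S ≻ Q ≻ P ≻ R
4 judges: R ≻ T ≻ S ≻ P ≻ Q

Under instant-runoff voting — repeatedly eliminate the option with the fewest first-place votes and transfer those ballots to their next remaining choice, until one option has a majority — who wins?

R

Round 1: Q 6, R 11, P 9, T 9, S 2. Eliminate S.
Round 2: Q 6, R 13, P 9, T 9. Eliminate Q.
Round 3: R 13, P 9, T 15. Eliminate P.
Round 4: R 22, T 15. R has a majority.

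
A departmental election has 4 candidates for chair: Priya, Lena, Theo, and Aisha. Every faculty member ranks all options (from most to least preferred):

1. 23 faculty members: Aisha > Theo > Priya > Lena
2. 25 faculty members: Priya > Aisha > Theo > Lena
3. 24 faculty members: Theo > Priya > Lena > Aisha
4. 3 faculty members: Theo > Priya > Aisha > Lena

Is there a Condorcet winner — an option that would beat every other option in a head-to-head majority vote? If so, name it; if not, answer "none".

none

Checking pairwise contests:
Theo beats Priya 50–25.
Priya beats Lena 75–0.
Aisha beats Theo 48–27.
Priya beats Aisha 52–23.
Every option loses at least one head-to-head, so there is no Condorcet winner.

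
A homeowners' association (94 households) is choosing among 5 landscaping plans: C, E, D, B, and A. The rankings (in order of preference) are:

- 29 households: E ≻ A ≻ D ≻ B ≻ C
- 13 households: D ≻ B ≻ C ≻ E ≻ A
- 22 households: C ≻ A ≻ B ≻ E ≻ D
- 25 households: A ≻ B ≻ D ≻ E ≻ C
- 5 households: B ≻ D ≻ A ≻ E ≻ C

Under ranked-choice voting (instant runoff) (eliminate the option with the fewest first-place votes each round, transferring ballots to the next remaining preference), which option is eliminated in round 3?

Round 1: C 22, E 29, D 13, B 5, A 25. Eliminate B.
Round 2: C 22, E 29, D 18, A 25. Eliminate D.
Round 3: C 35, E 29, A 30. Eliminate E.

E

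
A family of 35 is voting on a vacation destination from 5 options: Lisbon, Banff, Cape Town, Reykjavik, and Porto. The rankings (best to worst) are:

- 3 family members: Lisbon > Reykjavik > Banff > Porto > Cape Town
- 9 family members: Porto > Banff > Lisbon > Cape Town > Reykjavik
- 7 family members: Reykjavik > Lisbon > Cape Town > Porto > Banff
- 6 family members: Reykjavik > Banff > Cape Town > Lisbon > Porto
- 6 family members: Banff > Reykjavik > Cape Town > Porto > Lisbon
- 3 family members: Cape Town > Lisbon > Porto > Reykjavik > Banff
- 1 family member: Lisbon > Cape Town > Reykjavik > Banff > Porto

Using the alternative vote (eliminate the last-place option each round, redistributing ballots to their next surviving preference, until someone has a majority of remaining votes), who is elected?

Reykjavik

Round 1: Lisbon 4, Banff 6, Cape Town 3, Reykjavik 13, Porto 9. Eliminate Cape Town.
Round 2: Lisbon 7, Banff 6, Reykjavik 13, Porto 9. Eliminate Banff.
Round 3: Lisbon 7, Reykjavik 19, Porto 9. Reykjavik has a majority.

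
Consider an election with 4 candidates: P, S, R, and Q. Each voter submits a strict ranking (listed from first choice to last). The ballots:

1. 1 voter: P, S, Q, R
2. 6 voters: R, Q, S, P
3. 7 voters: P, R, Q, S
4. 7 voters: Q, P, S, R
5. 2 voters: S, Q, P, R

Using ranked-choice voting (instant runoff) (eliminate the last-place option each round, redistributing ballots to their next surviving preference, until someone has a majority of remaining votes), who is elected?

Round 1: P 8, S 2, R 6, Q 7. Eliminate S.
Round 2: P 8, R 6, Q 9. Eliminate R.
Round 3: P 8, Q 15. Q has a majority.

Q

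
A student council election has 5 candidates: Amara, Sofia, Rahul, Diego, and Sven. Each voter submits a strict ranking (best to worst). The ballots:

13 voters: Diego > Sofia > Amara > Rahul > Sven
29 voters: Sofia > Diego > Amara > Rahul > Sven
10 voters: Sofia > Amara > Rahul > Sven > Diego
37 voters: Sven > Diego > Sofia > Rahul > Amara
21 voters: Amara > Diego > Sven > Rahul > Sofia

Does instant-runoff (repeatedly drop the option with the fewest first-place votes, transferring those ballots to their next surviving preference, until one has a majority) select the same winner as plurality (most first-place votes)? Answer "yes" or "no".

no

Instant-runoff — R1 Amara 21, Sofia 39, Rahul 0, Diego 13, Sven 37 (Rahul out); R2 Amara 21, Sofia 39, Diego 13, Sven 37 (Diego out); R3 Amara 21, Sofia 52, Sven 37 (Amara out); R4 Sofia 52, Sven 58 (Sven winner). Winner: Sven.
Plurality — first-place votes: Amara 21, Sofia 39, Rahul 0, Diego 13, Sven 37. Winner: Sofia.
The two methods disagree.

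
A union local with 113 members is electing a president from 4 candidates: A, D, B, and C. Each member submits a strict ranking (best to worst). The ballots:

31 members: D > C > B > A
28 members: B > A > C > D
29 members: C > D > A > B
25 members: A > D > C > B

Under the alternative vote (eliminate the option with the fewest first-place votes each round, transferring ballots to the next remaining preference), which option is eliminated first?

A

Round 1: A 25, D 31, B 28, C 29. Eliminate A.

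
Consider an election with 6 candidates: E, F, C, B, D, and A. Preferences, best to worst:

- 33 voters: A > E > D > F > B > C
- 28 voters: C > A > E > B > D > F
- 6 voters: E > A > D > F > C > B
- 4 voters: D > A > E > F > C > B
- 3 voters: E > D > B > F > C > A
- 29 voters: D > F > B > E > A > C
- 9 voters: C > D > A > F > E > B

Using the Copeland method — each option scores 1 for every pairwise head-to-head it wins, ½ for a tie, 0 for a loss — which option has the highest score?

A

E: beats F, C, B, and D; loses to A → score 4.
F: beats C and B; loses to E, D, and A → score 2.
C: loses to E, F, B, D, and A → score 0.
B: beats C; loses to E, F, D, and A → score 1.
D: beats F, C, and B; loses to E and A → score 3.
A: beats E, F, C, B, and D → score 5.
A has the best pairwise record.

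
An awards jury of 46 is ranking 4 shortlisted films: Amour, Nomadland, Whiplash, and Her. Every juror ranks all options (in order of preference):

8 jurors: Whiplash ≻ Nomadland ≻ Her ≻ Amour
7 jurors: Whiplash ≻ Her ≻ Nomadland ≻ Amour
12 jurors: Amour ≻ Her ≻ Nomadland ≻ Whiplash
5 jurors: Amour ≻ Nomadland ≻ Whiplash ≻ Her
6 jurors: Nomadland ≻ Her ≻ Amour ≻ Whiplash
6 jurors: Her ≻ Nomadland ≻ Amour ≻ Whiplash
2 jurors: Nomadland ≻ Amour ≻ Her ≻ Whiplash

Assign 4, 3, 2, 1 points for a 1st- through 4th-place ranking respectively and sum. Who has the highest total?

Amour: 8·1 + 7·1 + 12·4 + 5·4 + 6·2 + 6·2 + 2·3 = 113
Nomadland: 8·3 + 7·2 + 12·2 + 5·3 + 6·4 + 6·3 + 2·4 = 127
Whiplash: 8·4 + 7·4 + 12·1 + 5·2 + 6·1 + 6·1 + 2·1 = 96
Her: 8·2 + 7·3 + 12·3 + 5·1 + 6·3 + 6·4 + 2·2 = 124
Nomadland has the highest Borda score (127).

Nomadland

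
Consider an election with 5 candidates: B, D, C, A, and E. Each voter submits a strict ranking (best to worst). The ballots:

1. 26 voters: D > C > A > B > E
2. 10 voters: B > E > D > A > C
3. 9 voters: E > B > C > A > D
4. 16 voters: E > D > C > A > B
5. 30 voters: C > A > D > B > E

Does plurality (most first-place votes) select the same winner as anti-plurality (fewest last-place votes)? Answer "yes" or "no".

Plurality — first-place votes: B 10, D 26, C 30, A 0, E 25. Winner: C.
Anti-plurality — last-place votes: B 16, D 9, C 10, A 0, E 56. Winner: A.
The two methods disagree.

no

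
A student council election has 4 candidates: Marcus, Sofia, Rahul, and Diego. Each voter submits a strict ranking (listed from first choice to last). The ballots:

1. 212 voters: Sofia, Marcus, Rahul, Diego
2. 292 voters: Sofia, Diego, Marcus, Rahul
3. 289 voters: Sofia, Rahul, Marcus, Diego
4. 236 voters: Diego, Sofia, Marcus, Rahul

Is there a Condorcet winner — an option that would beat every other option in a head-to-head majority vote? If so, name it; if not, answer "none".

Sofia

Sofia vs Marcus: 1029–0 for Sofia.
Sofia vs Rahul: 1029–0 for Sofia.
Sofia vs Diego: 793–236 for Sofia.
Sofia beats every other option head-to-head.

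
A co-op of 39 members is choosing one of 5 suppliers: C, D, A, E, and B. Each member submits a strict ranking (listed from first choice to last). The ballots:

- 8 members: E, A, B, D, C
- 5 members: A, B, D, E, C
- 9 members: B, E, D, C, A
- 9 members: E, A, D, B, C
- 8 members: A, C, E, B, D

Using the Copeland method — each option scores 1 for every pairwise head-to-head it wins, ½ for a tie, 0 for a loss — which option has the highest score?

C: loses to D, A, E, and B → score 0.
D: beats C; loses to A, E, and B → score 1.
A: beats C, D, and B; loses to E → score 3.
E: beats C, D, A, and B → score 4.
B: beats C and D; loses to A and E → score 2.
E has the best pairwise record.

E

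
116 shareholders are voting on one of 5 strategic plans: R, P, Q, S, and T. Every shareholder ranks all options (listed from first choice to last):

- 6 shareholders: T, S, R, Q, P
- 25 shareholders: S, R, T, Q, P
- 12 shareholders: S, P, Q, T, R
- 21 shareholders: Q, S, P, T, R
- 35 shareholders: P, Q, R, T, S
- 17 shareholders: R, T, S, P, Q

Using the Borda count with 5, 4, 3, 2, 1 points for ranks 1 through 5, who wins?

R: 6·3 + 25·4 + 12·1 + 21·1 + 35·3 + 17·5 = 341
P: 6·1 + 25·1 + 12·4 + 21·3 + 35·5 + 17·2 = 351
Q: 6·2 + 25·2 + 12·3 + 21·5 + 35·4 + 17·1 = 360
S: 6·4 + 25·5 + 12·5 + 21·4 + 35·1 + 17·3 = 379
T: 6·5 + 25·3 + 12·2 + 21·2 + 35·2 + 17·4 = 309
S has the highest Borda score (379).

S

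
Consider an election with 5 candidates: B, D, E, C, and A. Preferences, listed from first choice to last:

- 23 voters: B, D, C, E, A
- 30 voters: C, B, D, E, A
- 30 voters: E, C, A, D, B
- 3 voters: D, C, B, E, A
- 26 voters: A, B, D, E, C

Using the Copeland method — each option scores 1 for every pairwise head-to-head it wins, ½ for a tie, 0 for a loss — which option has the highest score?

B: beats D and E; ties A; loses to C → score 2.5.
D: beats E; ties A; loses to B and C → score 1.5.
E: beats A; ties C; loses to B and D → score 1.5.
C: beats B, D, and A; ties E → score 3.5.
A: ties B and D; loses to E and C → score 1.
C has the best pairwise record.

C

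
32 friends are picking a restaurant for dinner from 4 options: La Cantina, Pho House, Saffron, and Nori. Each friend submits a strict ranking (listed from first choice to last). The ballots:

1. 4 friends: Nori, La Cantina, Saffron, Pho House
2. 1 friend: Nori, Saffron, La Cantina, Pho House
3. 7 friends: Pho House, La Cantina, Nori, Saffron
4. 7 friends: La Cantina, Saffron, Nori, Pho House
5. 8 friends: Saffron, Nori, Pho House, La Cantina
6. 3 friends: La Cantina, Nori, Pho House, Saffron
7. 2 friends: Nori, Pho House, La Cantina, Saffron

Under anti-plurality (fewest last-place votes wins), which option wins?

Nori

Last-place votes: La Cantina 8, Pho House 12, Saffron 12, Nori 0.
Nori is ranked last by the fewest voters, so Nori wins.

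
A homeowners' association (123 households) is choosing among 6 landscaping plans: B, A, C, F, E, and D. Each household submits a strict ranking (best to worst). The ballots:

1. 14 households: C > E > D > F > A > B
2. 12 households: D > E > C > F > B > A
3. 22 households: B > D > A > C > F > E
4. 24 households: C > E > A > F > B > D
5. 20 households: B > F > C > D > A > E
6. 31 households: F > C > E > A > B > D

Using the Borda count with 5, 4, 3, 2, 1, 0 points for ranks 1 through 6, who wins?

C

B: 14·0 + 12·1 + 22·5 + 24·1 + 20·5 + 31·1 = 277
A: 14·1 + 12·0 + 22·3 + 24·3 + 20·1 + 31·2 = 234
C: 14·5 + 12·3 + 22·2 + 24·5 + 20·3 + 31·4 = 454
F: 14·2 + 12·2 + 22·1 + 24·2 + 20·4 + 31·5 = 357
E: 14·4 + 12·4 + 22·0 + 24·4 + 20·0 + 31·3 = 293
D: 14·3 + 12·5 + 22·4 + 24·0 + 20·2 + 31·0 = 230
C has the highest Borda score (454).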